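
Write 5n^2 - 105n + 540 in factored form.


Roots satisfy r1 + r2 = -b/a = 21 and r1*r2 = c/a = 108.
So r1 = 12, r2 = 9.
5n^2 - 105n + 540 = 5(n - r1)(n - r2) = 5(n - 12)(n - 9)


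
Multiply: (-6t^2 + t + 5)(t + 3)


Distribute each term of the first polynomial:
  (-6t^2)(t + 3) = -6t^3 - 18t^2
  (t)(t + 3) = t^2 + 3t
  (5)(t + 3) = 5t + 15
Sum: -6t^3 - 17t^2 + 8t + 15


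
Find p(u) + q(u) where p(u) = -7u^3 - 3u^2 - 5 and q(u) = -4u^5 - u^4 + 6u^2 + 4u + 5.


Align terms by degree and add:
  -7u^3 - 3u^2 - 5
  -4u^5 - u^4 + 6u^2 + 4u + 5
= -4u^5 - u^4 - 7u^3 + 3u^2 + 4u


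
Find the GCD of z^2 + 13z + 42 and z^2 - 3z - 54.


Factor each:
  z^2 + 13z + 42 = (z + 6)(z + 7)
  z^2 - 3z - 54 = (z + 6)(z - 9)
Common monic factor: z + 6


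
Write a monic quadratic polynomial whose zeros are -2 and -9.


p(z) = (z + 2)(z + 9)
Expand: z^2 + 11z + 18


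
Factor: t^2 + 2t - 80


Roots satisfy r1 + r2 = -b/a = -2 and r1*r2 = c/a = -80.
So r1 = 8, r2 = -10.
t^2 + 2t - 80 = (t - r1)(t - r2) = (t - 8)(t + 10)


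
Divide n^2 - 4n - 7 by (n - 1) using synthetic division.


Synthetic division with c = 1. Coefficients: 1, -4, -7
Bring down 1.
  1 * 1 = 1; 1 - 4 = -3
  -3 * 1 = -3; -3 - 7 = -10
Quotient: n - 3, Remainder: -10


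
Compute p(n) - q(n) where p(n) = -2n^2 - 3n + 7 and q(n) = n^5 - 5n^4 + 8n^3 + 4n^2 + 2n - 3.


Distribute the minus sign:
  (-2n^2 - 3n + 7)
- (n^5 - 5n^4 + 8n^3 + 4n^2 + 2n - 3)
Negate second polynomial: -n^5 + 5n^4 - 8n^3 - 4n^2 - 2n + 3
Add: -n^5 + 5n^4 - 8n^3 - 6n^2 - 5n + 10


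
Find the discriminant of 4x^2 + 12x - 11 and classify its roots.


D = b^2 - 4ac = (12)^2 - 4(4)(-11) = 144 + 176 = 320
Since D > 0: two distinct irrational roots


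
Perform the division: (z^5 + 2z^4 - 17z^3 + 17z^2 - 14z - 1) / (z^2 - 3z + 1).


(z^5 + 2z^4 - 17z^3 + 17z^2 - 14z - 1) / (z^2 - 3z + 1)
Step 1: z^3 * (z^2 - 3z + 1) = z^5 - 3z^4 + z^3; subtract.
Step 2: 5z^2 * (z^2 - 3z + 1) = 5z^4 - 15z^3 + 5z^2; subtract.
Step 3: -3z * (z^2 - 3z + 1) = -3z^3 + 9z^2 - 3z; subtract.
Step 4: 3 * (z^2 - 3z + 1) = 3z^2 - 9z + 3; subtract.
Quotient: z^3 + 5z^2 - 3z + 3, Remainder: -2z - 4


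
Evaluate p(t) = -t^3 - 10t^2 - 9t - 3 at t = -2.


Using direct substitution:
  -1 * (-2)^3 = 8
  -10 * (-2)^2 = -40
  -9 * (-2)^1 = 18
  constant: -3
Sum = 8 - 40 + 18 - 3 = -17


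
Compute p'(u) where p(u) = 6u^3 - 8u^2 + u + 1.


Apply the power rule term by term:
  d/du(6u^3) = 18u^2
  d/du(-8u^2) = -16u
  d/du(u) = 1
  d/du(1) = 0
p'(u) = 18u^2 - 16u + 1


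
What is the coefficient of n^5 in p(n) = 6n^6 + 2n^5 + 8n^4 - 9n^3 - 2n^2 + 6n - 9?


Read off the coefficient of n^5: 2


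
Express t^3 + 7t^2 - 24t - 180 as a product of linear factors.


Try integer roots (divisors of -180). t=5: p(5)=0.
Divide out (t - 5): quotient is t^2 + 12t + 36.
Factor the quadratic: (t + 6)(t + 6)
Result: (t - 5)(t + 6)(t + 6)


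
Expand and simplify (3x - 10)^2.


Expand (3x - 10)^2 by repeated multiplication:
= 9x^2 - 60x + 100


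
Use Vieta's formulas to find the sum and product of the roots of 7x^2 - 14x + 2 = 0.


For ax^2+bx+c=0: sum = -b/a, product = c/a.
a=7, b=-14, c=2
Sum = -(-14)/7 = 2
Product = (2)/7 = 2/7


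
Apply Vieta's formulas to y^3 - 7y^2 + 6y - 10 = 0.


Monic cubic y^3+by^2+cy+d=0: sum=-b, pairwise sum=c, product=-d.
b=-7, c=6, d=-10
r1+r2+r3 = 7
r1r2+r1r3+r2r3 = 6
r1r2r3 = 10


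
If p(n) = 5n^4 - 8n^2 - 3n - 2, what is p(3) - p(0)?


p(3) = 322
p(0) = -2
p(3) - p(0) = 322 + 2 = 324


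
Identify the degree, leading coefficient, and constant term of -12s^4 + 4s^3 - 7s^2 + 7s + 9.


Highest power of s is 4, with coefficient -12. Constant term is 9.
Degree = 4, leading coefficient = -12, constant term = 9


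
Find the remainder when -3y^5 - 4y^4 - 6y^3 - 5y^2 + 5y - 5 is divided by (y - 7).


By the Remainder Theorem, the remainder equals p(7):
  -3*(7)^5 = -50421
  -4*(7)^4 = -9604
  -6*(7)^3 = -2058
  -5*(7)^2 = -245
  5*(7)^1 = 35
  constant: -5
Sum: -50421 - 9604 - 2058 - 245 + 35 - 5 = -62298


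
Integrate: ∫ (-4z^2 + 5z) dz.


Reverse power rule on each term:
  ∫ -4z^2 dz = -(4/3)z^3
  ∫ 5z dz = (5/2)z^2
F(z) = -(4/3)z^3 + (5/2)z^2 + C


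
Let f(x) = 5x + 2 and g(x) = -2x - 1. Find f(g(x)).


Substitute g(x) into f:
f(g(x)) = 5*(-2x - 1) + 2
Expand and combine: -10x - 3


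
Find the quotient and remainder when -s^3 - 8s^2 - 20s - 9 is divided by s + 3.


(-s^3 - 8s^2 - 20s - 9) / (s + 3)
Step 1: -s^2 * (s + 3) = -s^3 - 3s^2; subtract.
Step 2: -5s * (s + 3) = -5s^2 - 15s; subtract.
Step 3: -5 * (s + 3) = -5s - 15; subtract.
Quotient: -s^2 - 5s - 5, Remainder: 6


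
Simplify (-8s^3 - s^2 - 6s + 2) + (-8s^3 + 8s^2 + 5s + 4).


Align terms by degree and add:
  -8s^3 - s^2 - 6s + 2
  -8s^3 + 8s^2 + 5s + 4
= -16s^3 + 7s^2 - s + 6


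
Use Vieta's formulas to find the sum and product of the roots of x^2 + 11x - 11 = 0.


For ax^2+bx+c=0: sum = -b/a, product = c/a.
a=1, b=11, c=-11
Sum = -(11)/1 = -11
Product = (-11)/1 = -11


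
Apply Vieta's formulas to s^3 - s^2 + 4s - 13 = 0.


Monic cubic s^3+bs^2+cs+d=0: sum=-b, pairwise sum=c, product=-d.
b=-1, c=4, d=-13
r1+r2+r3 = 1
r1r2+r1r3+r2r3 = 4
r1r2r3 = 13


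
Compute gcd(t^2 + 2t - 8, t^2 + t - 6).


Factor each:
  t^2 + 2t - 8 = (t - 2)(t + 4)
  t^2 + t - 6 = (t - 2)(t + 3)
Common monic factor: t - 2


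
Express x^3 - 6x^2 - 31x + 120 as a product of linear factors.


Try integer roots (divisors of 120). x=-5: p(-5)=0.
Divide out (x + 5): quotient is x^2 - 11x + 24.
Factor the quadratic: (x - 3)(x - 8)
Result: (x + 5)(x - 3)(x - 8)


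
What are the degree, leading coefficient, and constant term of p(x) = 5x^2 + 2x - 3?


Highest power of x is 2, with coefficient 5. Constant term is -3.
Degree = 2, leading coefficient = 5, constant term = -3


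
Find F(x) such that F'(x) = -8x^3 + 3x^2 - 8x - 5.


Reverse power rule on each term:
  ∫ -8x^3 dx = -2x^4
  ∫ 3x^2 dx = x^3
  ∫ -8x dx = -4x^2
  ∫ -5 dx = -5x
F(x) = -2x^4 + x^3 - 4x^2 - 5x + C


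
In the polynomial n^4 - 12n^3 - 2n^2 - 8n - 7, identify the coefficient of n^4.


Read off the coefficient of n^4: 1


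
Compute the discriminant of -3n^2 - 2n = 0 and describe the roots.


D = b^2 - 4ac = (-2)^2 - 4(-3)(0) = 4 = 4
Since D > 0: two distinct rational roots


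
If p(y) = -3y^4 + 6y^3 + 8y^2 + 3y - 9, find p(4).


Using direct substitution:
  -3 * (4)^4 = -768
  6 * (4)^3 = 384
  8 * (4)^2 = 128
  3 * (4)^1 = 12
  constant: -9
Sum = -768 + 384 + 128 + 12 - 9 = -253


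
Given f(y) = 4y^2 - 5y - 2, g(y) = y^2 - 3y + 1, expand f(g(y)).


Substitute g(y) into f:
f(g(y)) = 4*(y^2 - 3y + 1)^2 + (-5)*(y^2 - 3y + 1) + (-2)
(y^2 - 3y + 1)^2 = y^4 - 6y^3 + 11y^2 - 6y + 1
Expand and combine: 4y^4 - 24y^3 + 39y^2 - 9y - 3


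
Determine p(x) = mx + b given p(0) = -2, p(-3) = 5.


p(x) = mx + b. Using p(0)=-2, p(-3)=5:
m = (-2 - 5)/(0 + 3) = -7/3 = -7/3
b = -2 - m*(0) = -2 = -2
p(x) = -(7/3)x - 2


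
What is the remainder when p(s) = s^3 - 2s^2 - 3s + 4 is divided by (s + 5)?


By the Remainder Theorem, the remainder equals p(-5):
  1*(-5)^3 = -125
  -2*(-5)^2 = -50
  -3*(-5)^1 = 15
  constant: 4
Sum: -125 - 50 + 15 + 4 = -156


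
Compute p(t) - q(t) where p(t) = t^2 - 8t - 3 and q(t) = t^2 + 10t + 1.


Distribute the minus sign:
  (t^2 - 8t - 3)
- (t^2 + 10t + 1)
Negate second polynomial: -t^2 - 10t - 1
Add: -18t - 4


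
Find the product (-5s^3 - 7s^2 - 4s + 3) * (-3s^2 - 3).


Distribute each term of the first polynomial:
  (-5s^3)(-3s^2 - 3) = 15s^5 + 15s^3
  (-7s^2)(-3s^2 - 3) = 21s^4 + 21s^2
  (-4s)(-3s^2 - 3) = 12s^3 + 12s
  (3)(-3s^2 - 3) = -9s^2 - 9
Sum: 15s^5 + 21s^4 + 27s^3 + 12s^2 + 12s - 9


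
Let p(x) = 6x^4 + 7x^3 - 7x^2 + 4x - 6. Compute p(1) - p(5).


p(1) = 4
p(5) = 4464
p(1) - p(5) = 4 - 4464 = -4460


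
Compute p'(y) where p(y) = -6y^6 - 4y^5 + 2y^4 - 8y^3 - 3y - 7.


Apply the power rule term by term:
  d/dy(-6y^6) = -36y^5
  d/dy(-4y^5) = -20y^4
  d/dy(2y^4) = 8y^3
  d/dy(-8y^3) = -24y^2
  d/dy(-3y) = -3
  d/dy(-7) = 0
p'(y) = -36y^5 - 20y^4 + 8y^3 - 24y^2 - 3


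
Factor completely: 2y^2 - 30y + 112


Roots satisfy r1 + r2 = -b/a = 15 and r1*r2 = c/a = 56.
So r1 = 7, r2 = 8.
2y^2 - 30y + 112 = 2(y - r1)(y - r2) = 2(y - 7)(y - 8)


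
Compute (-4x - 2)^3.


Expand (-4x - 2)^3 by repeated multiplication:
  (-4x - 2)^2 = 16x^2 + 16x + 4
= -64x^3 - 96x^2 - 48x - 8


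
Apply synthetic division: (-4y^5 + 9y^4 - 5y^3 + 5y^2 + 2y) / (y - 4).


Synthetic division with c = 4. Coefficients: -4, 9, -5, 5, 2, 0
Bring down -4.
  -4 * 4 = -16; -16 + 9 = -7
  -7 * 4 = -28; -28 - 5 = -33
  -33 * 4 = -132; -132 + 5 = -127
  -127 * 4 = -508; -508 + 2 = -506
  -506 * 4 = -2024; -2024 + 0 = -2024
Quotient: -4y^4 - 7y^3 - 33y^2 - 127y - 506, Remainder: -2024


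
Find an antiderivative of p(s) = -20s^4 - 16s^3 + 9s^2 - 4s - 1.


Reverse power rule on each term:
  ∫ -20s^4 ds = -4s^5
  ∫ -16s^3 ds = -4s^4
  ∫ 9s^2 ds = 3s^3
  ∫ -4s ds = -2s^2
  ∫ -1 ds = -s
F(s) = -4s^5 - 4s^4 + 3s^3 - 2s^2 - s + C


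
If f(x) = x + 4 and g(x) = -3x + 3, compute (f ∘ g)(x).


Substitute g(x) into f:
f(g(x)) = 1*(-3x + 3) + 4
Expand and combine: -3x + 7


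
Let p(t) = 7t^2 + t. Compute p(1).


Using direct substitution:
  7 * (1)^2 = 7
  1 * (1)^1 = 1
  constant: 0
Sum = 7 + 1 + 0 = 8


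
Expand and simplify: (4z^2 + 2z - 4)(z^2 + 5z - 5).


Distribute each term of the first polynomial:
  (4z^2)(z^2 + 5z - 5) = 4z^4 + 20z^3 - 20z^2
  (2z)(z^2 + 5z - 5) = 2z^3 + 10z^2 - 10z
  (-4)(z^2 + 5z - 5) = -4z^2 - 20z + 20
Sum: 4z^4 + 22z^3 - 14z^2 - 30z + 20


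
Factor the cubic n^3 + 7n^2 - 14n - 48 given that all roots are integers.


Try integer roots (divisors of -48). n=-2: p(-2)=0.
Divide out (n + 2): quotient is n^2 + 5n - 24.
Factor the quadratic: (n - 3)(n + 8)
Result: (n + 2)(n - 3)(n + 8)


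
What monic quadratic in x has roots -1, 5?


p(x) = (x + 1)(x - 5)
Expand: x^2 - 4x - 5


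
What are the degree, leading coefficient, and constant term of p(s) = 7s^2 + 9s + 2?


Highest power of s is 2, with coefficient 7. Constant term is 2.
Degree = 2, leading coefficient = 7, constant term = 2


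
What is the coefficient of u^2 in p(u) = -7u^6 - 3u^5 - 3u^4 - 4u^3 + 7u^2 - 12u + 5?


Read off the coefficient of u^2: 7


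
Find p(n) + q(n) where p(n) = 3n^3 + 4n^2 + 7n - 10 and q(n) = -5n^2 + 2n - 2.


Align terms by degree and add:
  3n^3 + 4n^2 + 7n - 10
  -5n^2 + 2n - 2
= 3n^3 - n^2 + 9n - 12


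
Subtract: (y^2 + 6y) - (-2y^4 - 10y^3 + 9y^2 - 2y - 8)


Distribute the minus sign:
  (y^2 + 6y)
- (-2y^4 - 10y^3 + 9y^2 - 2y - 8)
Negate second polynomial: 2y^4 + 10y^3 - 9y^2 + 2y + 8
Add: 2y^4 + 10y^3 - 8y^2 + 8y + 8


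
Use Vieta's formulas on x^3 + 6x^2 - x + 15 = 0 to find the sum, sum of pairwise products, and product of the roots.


Monic cubic x^3+bx^2+cx+d=0: sum=-b, pairwise sum=c, product=-d.
b=6, c=-1, d=15
r1+r2+r3 = -6
r1r2+r1r3+r2r3 = -1
r1r2r3 = -15


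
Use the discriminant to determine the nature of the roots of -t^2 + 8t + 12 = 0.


D = b^2 - 4ac = (8)^2 - 4(-1)(12) = 64 + 48 = 112
Since D > 0: two distinct irrational roots


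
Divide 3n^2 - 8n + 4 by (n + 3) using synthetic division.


Synthetic division with c = -3. Coefficients: 3, -8, 4
Bring down 3.
  3 * -3 = -9; -9 - 8 = -17
  -17 * -3 = 51; 51 + 4 = 55
Quotient: 3n - 17, Remainder: 55


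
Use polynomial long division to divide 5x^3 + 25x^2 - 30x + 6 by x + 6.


(5x^3 + 25x^2 - 30x + 6) / (x + 6)
Step 1: 5x^2 * (x + 6) = 5x^3 + 30x^2; subtract.
Step 2: -5x * (x + 6) = -5x^2 - 30x; subtract.
Step 3: 0 * (x + 6) = 0; subtract.
Quotient: 5x^2 - 5x, Remainder: 6


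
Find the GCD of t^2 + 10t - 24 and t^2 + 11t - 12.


Factor each:
  t^2 + 10t - 24 = (t + 12)(t - 2)
  t^2 + 11t - 12 = (t + 12)(t - 1)
Common monic factor: t + 12


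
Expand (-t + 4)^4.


Expand (-t + 4)^4 by repeated multiplication:
  (-t + 4)^2 = t^2 - 8t + 16
  (-t + 4)^3 = -t^3 + 12t^2 - 48t + 64
= t^4 - 16t^3 + 96t^2 - 256t + 256


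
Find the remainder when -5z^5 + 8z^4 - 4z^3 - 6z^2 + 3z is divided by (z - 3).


By the Remainder Theorem, the remainder equals p(3):
  -5*(3)^5 = -1215
  8*(3)^4 = 648
  -4*(3)^3 = -108
  -6*(3)^2 = -54
  3*(3)^1 = 9
  constant: 0
Sum: -1215 + 648 - 108 - 54 + 9 + 0 = -720


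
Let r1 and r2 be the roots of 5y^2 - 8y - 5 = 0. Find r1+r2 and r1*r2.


For ay^2+by+c=0: sum = -b/a, product = c/a.
a=5, b=-8, c=-5
Sum = -(-8)/5 = 8/5
Product = (-5)/5 = -1


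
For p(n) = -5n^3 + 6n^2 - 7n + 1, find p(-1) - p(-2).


p(-1) = 19
p(-2) = 79
p(-1) - p(-2) = 19 - 79 = -60


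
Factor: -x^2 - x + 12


Roots satisfy r1 + r2 = -b/a = -1 and r1*r2 = c/a = -12.
So r1 = -4, r2 = 3.
-x^2 - x + 12 = -(x - r1)(x - r2) = -(x + 4)(x - 3)


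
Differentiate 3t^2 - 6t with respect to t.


Apply the power rule term by term:
  d/dt(3t^2) = 6t
  d/dt(-6t) = -6
p'(t) = 6t - 6


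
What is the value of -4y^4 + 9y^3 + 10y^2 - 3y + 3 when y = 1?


Using direct substitution:
  -4 * (1)^4 = -4
  9 * (1)^3 = 9
  10 * (1)^2 = 10
  -3 * (1)^1 = -3
  constant: 3
Sum = -4 + 9 + 10 - 3 + 3 = 15


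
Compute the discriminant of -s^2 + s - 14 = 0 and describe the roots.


D = b^2 - 4ac = (1)^2 - 4(-1)(-14) = 1 - 56 = -55
Since D < 0: two complex conjugate roots (no real roots)


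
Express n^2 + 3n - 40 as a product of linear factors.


Roots satisfy r1 + r2 = -b/a = -3 and r1*r2 = c/a = -40.
So r1 = -8, r2 = 5.
n^2 + 3n - 40 = (n - r1)(n - r2) = (n + 8)(n - 5)


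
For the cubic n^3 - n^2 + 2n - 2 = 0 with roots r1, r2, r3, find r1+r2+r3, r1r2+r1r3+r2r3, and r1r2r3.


Monic cubic n^3+bn^2+cn+d=0: sum=-b, pairwise sum=c, product=-d.
b=-1, c=2, d=-2
r1+r2+r3 = 1
r1r2+r1r3+r2r3 = 2
r1r2r3 = 2


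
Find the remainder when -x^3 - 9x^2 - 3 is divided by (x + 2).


By the Remainder Theorem, the remainder equals p(-2):
  -1*(-2)^3 = 8
  -9*(-2)^2 = -36
  0*(-2)^1 = 0
  constant: -3
Sum: 8 - 36 + 0 - 3 = -31


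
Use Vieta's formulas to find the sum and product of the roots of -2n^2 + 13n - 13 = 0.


For an^2+bn+c=0: sum = -b/a, product = c/a.
a=-2, b=13, c=-13
Sum = -(13)/-2 = 13/2
Product = (-13)/-2 = 13/2


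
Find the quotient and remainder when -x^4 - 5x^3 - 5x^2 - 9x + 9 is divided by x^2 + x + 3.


(-x^4 - 5x^3 - 5x^2 - 9x + 9) / (x^2 + x + 3)
Step 1: -x^2 * (x^2 + x + 3) = -x^4 - x^3 - 3x^2; subtract.
Step 2: -4x * (x^2 + x + 3) = -4x^3 - 4x^2 - 12x; subtract.
Step 3: 2 * (x^2 + x + 3) = 2x^2 + 2x + 6; subtract.
Quotient: -x^2 - 4x + 2, Remainder: x + 3


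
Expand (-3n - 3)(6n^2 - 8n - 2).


Distribute each term of the first polynomial:
  (-3n)(6n^2 - 8n - 2) = -18n^3 + 24n^2 + 6n
  (-3)(6n^2 - 8n - 2) = -18n^2 + 24n + 6
Sum: -18n^3 + 6n^2 + 30n + 6


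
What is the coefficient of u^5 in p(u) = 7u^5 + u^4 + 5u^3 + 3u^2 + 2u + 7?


Read off the coefficient of u^5: 7


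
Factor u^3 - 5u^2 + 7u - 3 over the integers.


Try integer roots (divisors of -3). u=3: p(3)=0.
Divide out (u - 3): quotient is u^2 - 2u + 1.
Factor the quadratic: (u - 1)(u - 1)
Result: (u - 3)(u - 1)(u - 1)


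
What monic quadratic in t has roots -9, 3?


p(t) = (t + 9)(t - 3)
Expand: t^2 + 6t - 27


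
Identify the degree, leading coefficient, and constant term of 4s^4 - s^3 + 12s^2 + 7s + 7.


Highest power of s is 4, with coefficient 4. Constant term is 7.
Degree = 4, leading coefficient = 4, constant term = 7


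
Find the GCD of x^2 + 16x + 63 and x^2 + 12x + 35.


Factor each:
  x^2 + 16x + 63 = (x + 7)(x + 9)
  x^2 + 12x + 35 = (x + 7)(x + 5)
Common monic factor: x + 7


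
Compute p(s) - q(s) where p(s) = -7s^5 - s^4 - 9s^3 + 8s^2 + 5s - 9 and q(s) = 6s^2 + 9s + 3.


Distribute the minus sign:
  (-7s^5 - s^4 - 9s^3 + 8s^2 + 5s - 9)
- (6s^2 + 9s + 3)
Negate second polynomial: -6s^2 - 9s - 3
Add: -7s^5 - s^4 - 9s^3 + 2s^2 - 4s - 12


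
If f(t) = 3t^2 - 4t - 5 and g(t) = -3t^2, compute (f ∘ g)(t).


Substitute g(t) into f:
f(g(t)) = 3*(-3t^2)^2 + (-4)*(-3t^2) + (-5)
(-3t^2)^2 = 9t^4
Expand and combine: 27t^4 + 12t^2 - 5


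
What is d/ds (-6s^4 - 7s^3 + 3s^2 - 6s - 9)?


Apply the power rule term by term:
  d/ds(-6s^4) = -24s^3
  d/ds(-7s^3) = -21s^2
  d/ds(3s^2) = 6s
  d/ds(-6s) = -6
  d/ds(-9) = 0
p'(s) = -24s^3 - 21s^2 + 6s - 6


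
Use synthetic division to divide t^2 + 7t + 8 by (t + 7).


Synthetic division with c = -7. Coefficients: 1, 7, 8
Bring down 1.
  1 * -7 = -7; -7 + 7 = 0
  0 * -7 = 0; 0 + 8 = 8
Quotient: t, Remainder: 8


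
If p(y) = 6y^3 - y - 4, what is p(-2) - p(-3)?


p(-2) = -50
p(-3) = -163
p(-2) - p(-3) = -50 + 163 = 113


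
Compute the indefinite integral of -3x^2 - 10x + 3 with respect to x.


Reverse power rule on each term:
  ∫ -3x^2 dx = -x^3
  ∫ -10x dx = -5x^2
  ∫ 3 dx = 3x
F(x) = -x^3 - 5x^2 + 3x + C


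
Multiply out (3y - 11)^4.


Expand (3y - 11)^4 by repeated multiplication:
  (3y - 11)^2 = 9y^2 - 66y + 121
  (3y - 11)^3 = 27y^3 - 297y^2 + 1089y - 1331
= 81y^4 - 1188y^3 + 6534y^2 - 15972y + 14641


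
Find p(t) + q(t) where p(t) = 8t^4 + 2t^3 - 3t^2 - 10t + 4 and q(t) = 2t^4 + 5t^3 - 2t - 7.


Align terms by degree and add:
  8t^4 + 2t^3 - 3t^2 - 10t + 4
+ 2t^4 + 5t^3 - 2t - 7
= 10t^4 + 7t^3 - 3t^2 - 12t - 3


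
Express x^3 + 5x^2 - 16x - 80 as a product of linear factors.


Try integer roots (divisors of -80). x=-5: p(-5)=0.
Divide out (x + 5): quotient is x^2 - 16.
Factor the quadratic: (x - 4)(x + 4)
Result: (x + 5)(x - 4)(x + 4)


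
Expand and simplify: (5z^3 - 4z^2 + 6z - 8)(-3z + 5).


Distribute each term of the first polynomial:
  (5z^3)(-3z + 5) = -15z^4 + 25z^3
  (-4z^2)(-3z + 5) = 12z^3 - 20z^2
  (6z)(-3z + 5) = -18z^2 + 30z
  (-8)(-3z + 5) = 24z - 40
Sum: -15z^4 + 37z^3 - 38z^2 + 54z - 40


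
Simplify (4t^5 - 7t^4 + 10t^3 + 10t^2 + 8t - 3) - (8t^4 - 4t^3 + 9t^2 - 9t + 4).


Distribute the minus sign:
  (4t^5 - 7t^4 + 10t^3 + 10t^2 + 8t - 3)
- (8t^4 - 4t^3 + 9t^2 - 9t + 4)
Negate second polynomial: -8t^4 + 4t^3 - 9t^2 + 9t - 4
Add: 4t^5 - 15t^4 + 14t^3 + t^2 + 17t - 7


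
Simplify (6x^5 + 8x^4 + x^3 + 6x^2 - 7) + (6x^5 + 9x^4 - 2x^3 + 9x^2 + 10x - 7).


Align terms by degree and add:
  6x^5 + 8x^4 + x^3 + 6x^2 - 7
+ 6x^5 + 9x^4 - 2x^3 + 9x^2 + 10x - 7
= 12x^5 + 17x^4 - x^3 + 15x^2 + 10x - 14


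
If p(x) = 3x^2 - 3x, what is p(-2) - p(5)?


p(-2) = 18
p(5) = 60
p(-2) - p(5) = 18 - 60 = -42


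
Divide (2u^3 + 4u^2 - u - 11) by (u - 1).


(2u^3 + 4u^2 - u - 11) / (u - 1)
Step 1: 2u^2 * (u - 1) = 2u^3 - 2u^2; subtract.
Step 2: 6u * (u - 1) = 6u^2 - 6u; subtract.
Step 3: 5 * (u - 1) = 5u - 5; subtract.
Quotient: 2u^2 + 6u + 5, Remainder: -6


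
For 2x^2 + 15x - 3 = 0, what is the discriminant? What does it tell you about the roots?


D = b^2 - 4ac = (15)^2 - 4(2)(-3) = 225 + 24 = 249
Since D > 0: two distinct irrational roots


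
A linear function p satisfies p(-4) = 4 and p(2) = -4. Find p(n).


p(n) = mn + b. Using p(-4)=4, p(2)=-4:
m = (4 + 4)/(-4 - 2) = 8/-6 = -4/3
b = 4 - m*(-4) = 4 - 16/3 = -4/3
p(n) = -(4/3)n - (4/3)


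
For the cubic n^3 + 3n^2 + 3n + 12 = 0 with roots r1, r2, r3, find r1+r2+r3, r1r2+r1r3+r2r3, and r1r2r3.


Monic cubic n^3+bn^2+cn+d=0: sum=-b, pairwise sum=c, product=-d.
b=3, c=3, d=12
r1+r2+r3 = -3
r1r2+r1r3+r2r3 = 3
r1r2r3 = -12


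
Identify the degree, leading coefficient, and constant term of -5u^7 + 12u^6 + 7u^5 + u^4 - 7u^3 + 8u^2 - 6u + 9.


Highest power of u is 7, with coefficient -5. Constant term is 9.
Degree = 7, leading coefficient = -5, constant term = 9


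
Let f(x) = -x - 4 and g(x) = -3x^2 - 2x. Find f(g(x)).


Substitute g(x) into f:
f(g(x)) = -1*(-3x^2 - 2x) + (-4)
Expand and combine: 3x^2 + 2x - 4


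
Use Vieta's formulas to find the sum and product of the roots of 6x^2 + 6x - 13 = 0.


For ax^2+bx+c=0: sum = -b/a, product = c/a.
a=6, b=6, c=-13
Sum = -(6)/6 = -1
Product = (-13)/6 = -13/6


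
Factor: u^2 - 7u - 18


Roots satisfy r1 + r2 = -b/a = 7 and r1*r2 = c/a = -18.
So r1 = 9, r2 = -2.
u^2 - 7u - 18 = (u - r1)(u - r2) = (u - 9)(u + 2)


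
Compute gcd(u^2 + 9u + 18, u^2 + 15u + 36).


Factor each:
  u^2 + 9u + 18 = (u + 3)(u + 6)
  u^2 + 15u + 36 = (u + 3)(u + 12)
Common monic factor: u + 3


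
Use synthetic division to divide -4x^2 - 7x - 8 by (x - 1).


Synthetic division with c = 1. Coefficients: -4, -7, -8
Bring down -4.
  -4 * 1 = -4; -4 - 7 = -11
  -11 * 1 = -11; -11 - 8 = -19
Quotient: -4x - 11, Remainder: -19


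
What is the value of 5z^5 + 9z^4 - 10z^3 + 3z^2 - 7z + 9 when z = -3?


Using direct substitution:
  5 * (-3)^5 = -1215
  9 * (-3)^4 = 729
  -10 * (-3)^3 = 270
  3 * (-3)^2 = 27
  -7 * (-3)^1 = 21
  constant: 9
Sum = -1215 + 729 + 270 + 27 + 21 + 9 = -159


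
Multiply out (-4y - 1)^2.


Expand (-4y - 1)^2 by repeated multiplication:
= 16y^2 + 8y + 1


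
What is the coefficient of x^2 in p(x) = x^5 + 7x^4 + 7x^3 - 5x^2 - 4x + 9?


Read off the coefficient of x^2: -5


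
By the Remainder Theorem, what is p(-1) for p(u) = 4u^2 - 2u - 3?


By the Remainder Theorem, the remainder equals p(-1):
  4*(-1)^2 = 4
  -2*(-1)^1 = 2
  constant: -3
Sum: 4 + 2 - 3 = 3


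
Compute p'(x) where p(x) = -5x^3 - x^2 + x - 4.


Apply the power rule term by term:
  d/dx(-5x^3) = -15x^2
  d/dx(-x^2) = -2x
  d/dx(x) = 1
  d/dx(-4) = 0
p'(x) = -15x^2 - 2x + 1


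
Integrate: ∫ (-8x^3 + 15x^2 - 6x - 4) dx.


Reverse power rule on each term:
  ∫ -8x^3 dx = -2x^4
  ∫ 15x^2 dx = 5x^3
  ∫ -6x dx = -3x^2
  ∫ -4 dx = -4x
F(x) = -2x^4 + 5x^3 - 3x^2 - 4x + C


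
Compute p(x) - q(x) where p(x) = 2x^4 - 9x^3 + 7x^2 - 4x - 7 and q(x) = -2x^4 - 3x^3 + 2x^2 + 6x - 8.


Distribute the minus sign:
  (2x^4 - 9x^3 + 7x^2 - 4x - 7)
- (-2x^4 - 3x^3 + 2x^2 + 6x - 8)
Negate second polynomial: 2x^4 + 3x^3 - 2x^2 - 6x + 8
Add: 4x^4 - 6x^3 + 5x^2 - 10x + 1


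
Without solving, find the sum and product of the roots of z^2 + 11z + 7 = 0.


For az^2+bz+c=0: sum = -b/a, product = c/a.
a=1, b=11, c=7
Sum = -(11)/1 = -11
Product = (7)/1 = 7


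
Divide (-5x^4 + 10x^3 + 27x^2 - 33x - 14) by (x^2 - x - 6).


(-5x^4 + 10x^3 + 27x^2 - 33x - 14) / (x^2 - x - 6)
Step 1: -5x^2 * (x^2 - x - 6) = -5x^4 + 5x^3 + 30x^2; subtract.
Step 2: 5x * (x^2 - x - 6) = 5x^3 - 5x^2 - 30x; subtract.
Step 3: 2 * (x^2 - x - 6) = 2x^2 - 2x - 12; subtract.
Quotient: -5x^2 + 5x + 2, Remainder: -x - 2


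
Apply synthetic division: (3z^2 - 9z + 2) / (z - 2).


Synthetic division with c = 2. Coefficients: 3, -9, 2
Bring down 3.
  3 * 2 = 6; 6 - 9 = -3
  -3 * 2 = -6; -6 + 2 = -4
Quotient: 3z - 3, Remainder: -4


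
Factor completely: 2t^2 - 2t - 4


Roots satisfy r1 + r2 = -b/a = 1 and r1*r2 = c/a = -2.
So r1 = 2, r2 = -1.
2t^2 - 2t - 4 = 2(t - r1)(t - r2) = 2(t - 2)(t + 1)


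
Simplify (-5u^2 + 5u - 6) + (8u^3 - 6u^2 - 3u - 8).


Align terms by degree and add:
  -5u^2 + 5u - 6
+ 8u^3 - 6u^2 - 3u - 8
= 8u^3 - 11u^2 + 2u - 14


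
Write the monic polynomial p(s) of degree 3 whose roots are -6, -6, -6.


p(s) = (s + 6)(s + 6)(s + 6)
Expand: s^3 + 18s^2 + 108s + 216


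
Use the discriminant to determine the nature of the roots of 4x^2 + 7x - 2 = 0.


D = b^2 - 4ac = (7)^2 - 4(4)(-2) = 49 + 32 = 81
Since D > 0: two distinct rational roots


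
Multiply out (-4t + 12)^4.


Expand (-4t + 12)^4 by repeated multiplication:
  (-4t + 12)^2 = 16t^2 - 96t + 144
  (-4t + 12)^3 = -64t^3 + 576t^2 - 1728t + 1728
= 256t^4 - 3072t^3 + 13824t^2 - 27648t + 20736


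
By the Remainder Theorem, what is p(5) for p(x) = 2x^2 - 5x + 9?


By the Remainder Theorem, the remainder equals p(5):
  2*(5)^2 = 50
  -5*(5)^1 = -25
  constant: 9
Sum: 50 - 25 + 9 = 34


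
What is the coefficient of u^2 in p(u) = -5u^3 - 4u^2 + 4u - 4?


Read off the coefficient of u^2: -4


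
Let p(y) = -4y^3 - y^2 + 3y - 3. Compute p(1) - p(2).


p(1) = -5
p(2) = -33
p(1) - p(2) = -5 + 33 = 28


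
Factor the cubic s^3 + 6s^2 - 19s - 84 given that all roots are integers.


Try integer roots (divisors of -84). s=-7: p(-7)=0.
Divide out (s + 7): quotient is s^2 - s - 12.
Factor the quadratic: (s + 3)(s - 4)
Result: (s + 7)(s + 3)(s - 4)


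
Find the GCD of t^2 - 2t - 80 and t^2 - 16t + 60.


Factor each:
  t^2 - 2t - 80 = (t - 10)(t + 8)
  t^2 - 16t + 60 = (t - 10)(t - 6)
Common monic factor: t - 10


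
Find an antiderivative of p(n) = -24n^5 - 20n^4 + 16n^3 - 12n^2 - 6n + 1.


Reverse power rule on each term:
  ∫ -24n^5 dn = -4n^6
  ∫ -20n^4 dn = -4n^5
  ∫ 16n^3 dn = 4n^4
  ∫ -12n^2 dn = -4n^3
  ∫ -6n dn = -3n^2
  ∫ 1 dn = n
F(n) = -4n^6 - 4n^5 + 4n^4 - 4n^3 - 3n^2 + n + C


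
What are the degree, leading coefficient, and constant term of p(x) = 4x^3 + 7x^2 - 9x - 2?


Highest power of x is 3, with coefficient 4. Constant term is -2.
Degree = 3, leading coefficient = 4, constant term = -2


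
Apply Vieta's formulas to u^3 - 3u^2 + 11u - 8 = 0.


Monic cubic u^3+bu^2+cu+d=0: sum=-b, pairwise sum=c, product=-d.
b=-3, c=11, d=-8
r1+r2+r3 = 3
r1r2+r1r3+r2r3 = 11
r1r2r3 = 8


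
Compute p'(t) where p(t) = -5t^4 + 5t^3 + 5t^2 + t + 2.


Apply the power rule term by term:
  d/dt(-5t^4) = -20t^3
  d/dt(5t^3) = 15t^2
  d/dt(5t^2) = 10t
  d/dt(t) = 1
  d/dt(2) = 0
p'(t) = -20t^3 + 15t^2 + 10t + 1


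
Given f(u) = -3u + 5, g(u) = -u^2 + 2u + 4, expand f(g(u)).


Substitute g(u) into f:
f(g(u)) = -3*(-u^2 + 2u + 4) + 5
Expand and combine: 3u^2 - 6u - 7


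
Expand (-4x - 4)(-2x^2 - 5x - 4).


Distribute each term of the first polynomial:
  (-4x)(-2x^2 - 5x - 4) = 8x^3 + 20x^2 + 16x
  (-4)(-2x^2 - 5x - 4) = 8x^2 + 20x + 16
Sum: 8x^3 + 28x^2 + 36x + 16


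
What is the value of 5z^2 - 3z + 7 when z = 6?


Using direct substitution:
  5 * (6)^2 = 180
  -3 * (6)^1 = -18
  constant: 7
Sum = 180 - 18 + 7 = 169


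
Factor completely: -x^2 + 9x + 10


Roots satisfy r1 + r2 = -b/a = 9 and r1*r2 = c/a = -10.
So r1 = -1, r2 = 10.
-x^2 + 9x + 10 = -(x - r1)(x - r2) = -(x + 1)(x - 10)


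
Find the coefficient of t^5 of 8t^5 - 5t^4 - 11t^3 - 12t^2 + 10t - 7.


Read off the coefficient of t^5: 8


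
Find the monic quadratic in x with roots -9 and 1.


p(x) = (x + 9)(x - 1)
Expand: x^2 + 8x - 9


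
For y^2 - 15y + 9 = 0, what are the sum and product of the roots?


For ay^2+by+c=0: sum = -b/a, product = c/a.
a=1, b=-15, c=9
Sum = -(-15)/1 = 15
Product = (9)/1 = 9


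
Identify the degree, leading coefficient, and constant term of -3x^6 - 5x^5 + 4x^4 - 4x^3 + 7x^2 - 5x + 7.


Highest power of x is 6, with coefficient -3. Constant term is 7.
Degree = 6, leading coefficient = -3, constant term = 7


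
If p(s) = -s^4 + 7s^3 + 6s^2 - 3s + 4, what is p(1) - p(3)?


p(1) = 13
p(3) = 157
p(1) - p(3) = 13 - 157 = -144


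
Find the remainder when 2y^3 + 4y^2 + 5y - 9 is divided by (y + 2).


By the Remainder Theorem, the remainder equals p(-2):
  2*(-2)^3 = -16
  4*(-2)^2 = 16
  5*(-2)^1 = -10
  constant: -9
Sum: -16 + 16 - 10 - 9 = -19


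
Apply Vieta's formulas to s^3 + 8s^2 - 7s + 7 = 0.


Monic cubic s^3+bs^2+cs+d=0: sum=-b, pairwise sum=c, product=-d.
b=8, c=-7, d=7
r1+r2+r3 = -8
r1r2+r1r3+r2r3 = -7
r1r2r3 = -7


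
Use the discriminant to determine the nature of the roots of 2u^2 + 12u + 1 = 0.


D = b^2 - 4ac = (12)^2 - 4(2)(1) = 144 - 8 = 136
Since D > 0: two distinct irrational roots


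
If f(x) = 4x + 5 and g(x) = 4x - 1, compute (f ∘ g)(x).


Substitute g(x) into f:
f(g(x)) = 4*(4x - 1) + 5
Expand and combine: 16x + 1


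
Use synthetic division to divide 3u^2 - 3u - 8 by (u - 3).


Synthetic division with c = 3. Coefficients: 3, -3, -8
Bring down 3.
  3 * 3 = 9; 9 - 3 = 6
  6 * 3 = 18; 18 - 8 = 10
Quotient: 3u + 6, Remainder: 10


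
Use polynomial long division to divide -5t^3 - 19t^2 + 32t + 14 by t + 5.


(-5t^3 - 19t^2 + 32t + 14) / (t + 5)
Step 1: -5t^2 * (t + 5) = -5t^3 - 25t^2; subtract.
Step 2: 6t * (t + 5) = 6t^2 + 30t; subtract.
Step 3: 2 * (t + 5) = 2t + 10; subtract.
Quotient: -5t^2 + 6t + 2, Remainder: 4


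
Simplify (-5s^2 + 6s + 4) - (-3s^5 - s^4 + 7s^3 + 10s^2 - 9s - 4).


Distribute the minus sign:
  (-5s^2 + 6s + 4)
- (-3s^5 - s^4 + 7s^3 + 10s^2 - 9s - 4)
Negate second polynomial: 3s^5 + s^4 - 7s^3 - 10s^2 + 9s + 4
Add: 3s^5 + s^4 - 7s^3 - 15s^2 + 15s + 8


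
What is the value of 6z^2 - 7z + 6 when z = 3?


Using direct substitution:
  6 * (3)^2 = 54
  -7 * (3)^1 = -21
  constant: 6
Sum = 54 - 21 + 6 = 39


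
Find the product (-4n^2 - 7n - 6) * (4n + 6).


Distribute each term of the first polynomial:
  (-4n^2)(4n + 6) = -16n^3 - 24n^2
  (-7n)(4n + 6) = -28n^2 - 42n
  (-6)(4n + 6) = -24n - 36
Sum: -16n^3 - 52n^2 - 66n - 36


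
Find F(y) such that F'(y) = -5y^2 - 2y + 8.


Reverse power rule on each term:
  ∫ -5y^2 dy = -(5/3)y^3
  ∫ -2y dy = -y^2
  ∫ 8 dy = 8y
F(y) = -(5/3)y^3 - y^2 + 8y + C


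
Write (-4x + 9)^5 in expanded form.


Expand (-4x + 9)^5 by repeated multiplication:
  (-4x + 9)^2 = 16x^2 - 72x + 81
  (-4x + 9)^3 = -64x^3 + 432x^2 - 972x + 729
  (-4x + 9)^4 = 256x^4 - 2304x^3 + 7776x^2 - 11664x + 6561
= -1024x^5 + 11520x^4 - 51840x^3 + 116640x^2 - 131220x + 59049


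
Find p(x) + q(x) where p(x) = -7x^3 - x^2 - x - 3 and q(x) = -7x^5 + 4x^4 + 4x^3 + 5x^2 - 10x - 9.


Align terms by degree and add:
  -7x^3 - x^2 - x - 3
  -7x^5 + 4x^4 + 4x^3 + 5x^2 - 10x - 9
= -7x^5 + 4x^4 - 3x^3 + 4x^2 - 11x - 12


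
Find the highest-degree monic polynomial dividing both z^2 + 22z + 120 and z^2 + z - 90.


Factor each:
  z^2 + 22z + 120 = (z + 10)(z + 12)
  z^2 + z - 90 = (z + 10)(z - 9)
Common monic factor: z + 10


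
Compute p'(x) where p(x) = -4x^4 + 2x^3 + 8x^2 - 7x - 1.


Apply the power rule term by term:
  d/dx(-4x^4) = -16x^3
  d/dx(2x^3) = 6x^2
  d/dx(8x^2) = 16x
  d/dx(-7x) = -7
  d/dx(-1) = 0
p'(x) = -16x^3 + 6x^2 + 16x - 7


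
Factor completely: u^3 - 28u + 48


Try integer roots (divisors of 48). u=2: p(2)=0.
Divide out (u - 2): quotient is u^2 + 2u - 24.
Factor the quadratic: (u + 6)(u - 4)
Result: (u - 2)(u + 6)(u - 4)


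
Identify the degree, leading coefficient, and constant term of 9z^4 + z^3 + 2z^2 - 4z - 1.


Highest power of z is 4, with coefficient 9. Constant term is -1.
Degree = 4, leading coefficient = 9, constant term = -1


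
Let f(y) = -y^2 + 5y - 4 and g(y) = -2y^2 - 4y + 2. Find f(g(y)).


Substitute g(y) into f:
f(g(y)) = -1*(-2y^2 - 4y + 2)^2 + 5*(-2y^2 - 4y + 2) + (-4)
(-2y^2 - 4y + 2)^2 = 4y^4 + 16y^3 + 8y^2 - 16y + 4
Expand and combine: -4y^4 - 16y^3 - 18y^2 - 4y + 2


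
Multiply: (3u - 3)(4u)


Distribute each term of the first polynomial:
  (3u)(4u) = 12u^2
  (-3)(4u) = -12u
Sum: 12u^2 - 12u


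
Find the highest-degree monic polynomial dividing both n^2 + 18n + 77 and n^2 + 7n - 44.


Factor each:
  n^2 + 18n + 77 = (n + 11)(n + 7)
  n^2 + 7n - 44 = (n + 11)(n - 4)
Common monic factor: n + 11


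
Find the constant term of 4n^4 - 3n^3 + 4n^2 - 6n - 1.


Read off the constant term: -1


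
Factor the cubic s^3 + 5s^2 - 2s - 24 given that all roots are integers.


Try integer roots (divisors of -24). s=-3: p(-3)=0.
Divide out (s + 3): quotient is s^2 + 2s - 8.
Factor the quadratic: (s - 2)(s + 4)
Result: (s + 3)(s - 2)(s + 4)


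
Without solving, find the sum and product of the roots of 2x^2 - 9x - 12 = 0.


For ax^2+bx+c=0: sum = -b/a, product = c/a.
a=2, b=-9, c=-12
Sum = -(-9)/2 = 9/2
Product = (-12)/2 = -6


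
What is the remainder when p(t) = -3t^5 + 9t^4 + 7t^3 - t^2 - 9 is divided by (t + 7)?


By the Remainder Theorem, the remainder equals p(-7):
  -3*(-7)^5 = 50421
  9*(-7)^4 = 21609
  7*(-7)^3 = -2401
  -1*(-7)^2 = -49
  0*(-7)^1 = 0
  constant: -9
Sum: 50421 + 21609 - 2401 - 49 + 0 - 9 = 69571


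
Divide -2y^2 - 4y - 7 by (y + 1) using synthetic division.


Synthetic division with c = -1. Coefficients: -2, -4, -7
Bring down -2.
  -2 * -1 = 2; 2 - 4 = -2
  -2 * -1 = 2; 2 - 7 = -5
Quotient: -2y - 2, Remainder: -5


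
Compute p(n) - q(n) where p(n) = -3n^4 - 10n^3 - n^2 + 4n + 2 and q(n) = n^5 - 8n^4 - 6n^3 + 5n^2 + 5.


Distribute the minus sign:
  (-3n^4 - 10n^3 - n^2 + 4n + 2)
- (n^5 - 8n^4 - 6n^3 + 5n^2 + 5)
Negate second polynomial: -n^5 + 8n^4 + 6n^3 - 5n^2 - 5
Add: -n^5 + 5n^4 - 4n^3 - 6n^2 + 4n - 3


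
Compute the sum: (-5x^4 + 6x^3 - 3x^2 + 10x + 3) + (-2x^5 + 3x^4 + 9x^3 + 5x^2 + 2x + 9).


Align terms by degree and add:
  -5x^4 + 6x^3 - 3x^2 + 10x + 3
  -2x^5 + 3x^4 + 9x^3 + 5x^2 + 2x + 9
= -2x^5 - 2x^4 + 15x^3 + 2x^2 + 12x + 12


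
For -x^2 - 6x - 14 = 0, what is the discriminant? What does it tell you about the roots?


D = b^2 - 4ac = (-6)^2 - 4(-1)(-14) = 36 - 56 = -20
Since D < 0: two complex conjugate roots (no real roots)


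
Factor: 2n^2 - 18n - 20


Roots satisfy r1 + r2 = -b/a = 9 and r1*r2 = c/a = -10.
So r1 = 10, r2 = -1.
2n^2 - 18n - 20 = 2(n - r1)(n - r2) = 2(n - 10)(n + 1)


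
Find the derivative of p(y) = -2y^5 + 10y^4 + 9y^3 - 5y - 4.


Apply the power rule term by term:
  d/dy(-2y^5) = -10y^4
  d/dy(10y^4) = 40y^3
  d/dy(9y^3) = 27y^2
  d/dy(-5y) = -5
  d/dy(-4) = 0
p'(y) = -10y^4 + 40y^3 + 27y^2 - 5


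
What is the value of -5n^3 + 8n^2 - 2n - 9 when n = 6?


Using direct substitution:
  -5 * (6)^3 = -1080
  8 * (6)^2 = 288
  -2 * (6)^1 = -12
  constant: -9
Sum = -1080 + 288 - 12 - 9 = -813


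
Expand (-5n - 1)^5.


Expand (-5n - 1)^5 by repeated multiplication:
  (-5n - 1)^2 = 25n^2 + 10n + 1
  (-5n - 1)^3 = -125n^3 - 75n^2 - 15n - 1
  (-5n - 1)^4 = 625n^4 + 500n^3 + 150n^2 + 20n + 1
= -3125n^5 - 3125n^4 - 1250n^3 - 250n^2 - 25n - 1


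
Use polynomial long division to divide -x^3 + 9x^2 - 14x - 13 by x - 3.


(-x^3 + 9x^2 - 14x - 13) / (x - 3)
Step 1: -x^2 * (x - 3) = -x^3 + 3x^2; subtract.
Step 2: 6x * (x - 3) = 6x^2 - 18x; subtract.
Step 3: 4 * (x - 3) = 4x - 12; subtract.
Quotient: -x^2 + 6x + 4, Remainder: -1


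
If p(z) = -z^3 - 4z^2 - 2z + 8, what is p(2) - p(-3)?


p(2) = -20
p(-3) = 5
p(2) - p(-3) = -20 - 5 = -25


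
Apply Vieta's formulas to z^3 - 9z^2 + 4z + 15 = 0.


Monic cubic z^3+bz^2+cz+d=0: sum=-b, pairwise sum=c, product=-d.
b=-9, c=4, d=15
r1+r2+r3 = 9
r1r2+r1r3+r2r3 = 4
r1r2r3 = -15


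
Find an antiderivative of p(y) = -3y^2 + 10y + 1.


Reverse power rule on each term:
  ∫ -3y^2 dy = -y^3
  ∫ 10y dy = 5y^2
  ∫ 1 dy = y
F(y) = -y^3 + 5y^2 + y + C


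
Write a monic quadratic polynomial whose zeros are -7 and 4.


p(n) = (n + 7)(n - 4)
Expand: n^2 + 3n - 28


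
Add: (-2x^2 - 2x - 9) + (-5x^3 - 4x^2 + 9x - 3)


Align terms by degree and add:
  -2x^2 - 2x - 9
  -5x^3 - 4x^2 + 9x - 3
= -5x^3 - 6x^2 + 7x - 12


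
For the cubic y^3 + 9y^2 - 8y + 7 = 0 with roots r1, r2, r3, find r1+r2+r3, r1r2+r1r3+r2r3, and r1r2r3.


Monic cubic y^3+by^2+cy+d=0: sum=-b, pairwise sum=c, product=-d.
b=9, c=-8, d=7
r1+r2+r3 = -9
r1r2+r1r3+r2r3 = -8
r1r2r3 = -7


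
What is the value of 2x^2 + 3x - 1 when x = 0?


Using direct substitution:
  2 * (0)^2 = 0
  3 * (0)^1 = 0
  constant: -1
Sum = 0 + 0 - 1 = -1


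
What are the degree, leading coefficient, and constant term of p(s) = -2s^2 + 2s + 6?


Highest power of s is 2, with coefficient -2. Constant term is 6.
Degree = 2, leading coefficient = -2, constant term = 6


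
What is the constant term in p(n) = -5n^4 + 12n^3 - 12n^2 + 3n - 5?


Read off the constant term: -5


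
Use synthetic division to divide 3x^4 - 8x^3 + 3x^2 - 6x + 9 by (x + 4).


Synthetic division with c = -4. Coefficients: 3, -8, 3, -6, 9
Bring down 3.
  3 * -4 = -12; -12 - 8 = -20
  -20 * -4 = 80; 80 + 3 = 83
  83 * -4 = -332; -332 - 6 = -338
  -338 * -4 = 1352; 1352 + 9 = 1361
Quotient: 3x^3 - 20x^2 + 83x - 338, Remainder: 1361


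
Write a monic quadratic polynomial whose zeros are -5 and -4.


p(t) = (t + 5)(t + 4)
Expand: t^2 + 9t + 20


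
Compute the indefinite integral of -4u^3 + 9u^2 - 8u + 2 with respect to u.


Reverse power rule on each term:
  ∫ -4u^3 du = -u^4
  ∫ 9u^2 du = 3u^3
  ∫ -8u du = -4u^2
  ∫ 2 du = 2u
F(u) = -u^4 + 3u^3 - 4u^2 + 2u + C


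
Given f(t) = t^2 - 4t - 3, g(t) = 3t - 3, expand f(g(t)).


Substitute g(t) into f:
f(g(t)) = 1*(3t - 3)^2 + (-4)*(3t - 3) + (-3)
(3t - 3)^2 = 9t^2 - 18t + 9
Expand and combine: 9t^2 - 30t + 18


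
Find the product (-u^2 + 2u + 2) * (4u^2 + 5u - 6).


Distribute each term of the first polynomial:
  (-u^2)(4u^2 + 5u - 6) = -4u^4 - 5u^3 + 6u^2
  (2u)(4u^2 + 5u - 6) = 8u^3 + 10u^2 - 12u
  (2)(4u^2 + 5u - 6) = 8u^2 + 10u - 12
Sum: -4u^4 + 3u^3 + 24u^2 - 2u - 12


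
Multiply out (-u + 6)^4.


Expand (-u + 6)^4 by repeated multiplication:
  (-u + 6)^2 = u^2 - 12u + 36
  (-u + 6)^3 = -u^3 + 18u^2 - 108u + 216
= u^4 - 24u^3 + 216u^2 - 864u + 1296


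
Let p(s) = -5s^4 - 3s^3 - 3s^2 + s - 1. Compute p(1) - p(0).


p(1) = -11
p(0) = -1
p(1) - p(0) = -11 + 1 = -10


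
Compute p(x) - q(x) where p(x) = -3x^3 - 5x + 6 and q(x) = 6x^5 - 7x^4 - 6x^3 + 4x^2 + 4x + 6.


Distribute the minus sign:
  (-3x^3 - 5x + 6)
- (6x^5 - 7x^4 - 6x^3 + 4x^2 + 4x + 6)
Negate second polynomial: -6x^5 + 7x^4 + 6x^3 - 4x^2 - 4x - 6
Add: -6x^5 + 7x^4 + 3x^3 - 4x^2 - 9x


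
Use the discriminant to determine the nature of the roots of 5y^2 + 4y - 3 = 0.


D = b^2 - 4ac = (4)^2 - 4(5)(-3) = 16 + 60 = 76
Since D > 0: two distinct irrational roots


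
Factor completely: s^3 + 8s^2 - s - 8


Try integer roots (divisors of -8). s=-8: p(-8)=0.
Divide out (s + 8): quotient is s^2 - 1.
Factor the quadratic: (s + 1)(s - 1)
Result: (s + 8)(s + 1)(s - 1)


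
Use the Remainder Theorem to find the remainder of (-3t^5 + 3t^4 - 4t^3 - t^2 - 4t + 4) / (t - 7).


By the Remainder Theorem, the remainder equals p(7):
  -3*(7)^5 = -50421
  3*(7)^4 = 7203
  -4*(7)^3 = -1372
  -1*(7)^2 = -49
  -4*(7)^1 = -28
  constant: 4
Sum: -50421 + 7203 - 1372 - 49 - 28 + 4 = -44663


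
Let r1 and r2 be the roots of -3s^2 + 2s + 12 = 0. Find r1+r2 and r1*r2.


For as^2+bs+c=0: sum = -b/a, product = c/a.
a=-3, b=2, c=12
Sum = -(2)/-3 = 2/3
Product = (12)/-3 = -4


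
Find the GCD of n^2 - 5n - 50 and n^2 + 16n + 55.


Factor each:
  n^2 - 5n - 50 = (n + 5)(n - 10)
  n^2 + 16n + 55 = (n + 5)(n + 11)
Common monic factor: n + 5


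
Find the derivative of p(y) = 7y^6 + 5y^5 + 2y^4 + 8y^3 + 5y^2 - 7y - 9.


Apply the power rule term by term:
  d/dy(7y^6) = 42y^5
  d/dy(5y^5) = 25y^4
  d/dy(2y^4) = 8y^3
  d/dy(8y^3) = 24y^2
  d/dy(5y^2) = 10y
  d/dy(-7y) = -7
  d/dy(-9) = 0
p'(y) = 42y^5 + 25y^4 + 8y^3 + 24y^2 + 10y - 7


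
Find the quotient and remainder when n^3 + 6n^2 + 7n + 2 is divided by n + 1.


(n^3 + 6n^2 + 7n + 2) / (n + 1)
Step 1: n^2 * (n + 1) = n^3 + n^2; subtract.
Step 2: 5n * (n + 1) = 5n^2 + 5n; subtract.
Step 3: 2 * (n + 1) = 2n + 2; subtract.
Quotient: n^2 + 5n + 2, Remainder: 0


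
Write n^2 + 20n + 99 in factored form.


Roots satisfy r1 + r2 = -b/a = -20 and r1*r2 = c/a = 99.
So r1 = -9, r2 = -11.
n^2 + 20n + 99 = (n - r1)(n - r2) = (n + 9)(n + 11)


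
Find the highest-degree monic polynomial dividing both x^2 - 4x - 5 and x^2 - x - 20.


Factor each:
  x^2 - 4x - 5 = (x - 5)(x + 1)
  x^2 - x - 20 = (x - 5)(x + 4)
Common monic factor: x - 5


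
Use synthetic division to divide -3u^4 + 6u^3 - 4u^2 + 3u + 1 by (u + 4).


Synthetic division with c = -4. Coefficients: -3, 6, -4, 3, 1
Bring down -3.
  -3 * -4 = 12; 12 + 6 = 18
  18 * -4 = -72; -72 - 4 = -76
  -76 * -4 = 304; 304 + 3 = 307
  307 * -4 = -1228; -1228 + 1 = -1227
Quotient: -3u^3 + 18u^2 - 76u + 307, Remainder: -1227
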